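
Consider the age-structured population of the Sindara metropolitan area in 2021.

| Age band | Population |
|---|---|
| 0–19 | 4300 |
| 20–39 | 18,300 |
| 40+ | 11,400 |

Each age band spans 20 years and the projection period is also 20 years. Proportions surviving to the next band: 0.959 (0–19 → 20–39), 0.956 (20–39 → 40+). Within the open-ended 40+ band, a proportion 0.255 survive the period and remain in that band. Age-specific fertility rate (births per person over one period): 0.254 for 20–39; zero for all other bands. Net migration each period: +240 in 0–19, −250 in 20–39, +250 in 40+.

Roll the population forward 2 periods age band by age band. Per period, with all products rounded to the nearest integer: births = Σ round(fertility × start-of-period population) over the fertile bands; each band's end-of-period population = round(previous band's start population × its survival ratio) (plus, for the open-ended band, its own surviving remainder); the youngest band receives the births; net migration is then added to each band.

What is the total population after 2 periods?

[period 1]
Births: 18300 * 0.254 = 4648
20–39: 4300 * 0.959 = 4124
40+: 18300 * 0.956 + 11400 * 0.255 = 17495 + 2907 = 20402
Net migration: 0–19 + 240 → 4888; 20–39 − 250 → 3874; 40+ + 250 → 20652
→ [4888, 3874, 20652]
[period 2]
Births: 3874 * 0.254 = 984
20–39: 4888 * 0.959 = 4688
40+: 3874 * 0.956 + 20652 * 0.255 = 3704 + 5266 = 8970
Net migration: 0–19 + 240 → 1224; 20–39 − 250 → 4438; 40+ + 250 → 9220
→ [1224, 4438, 9220]
Total after period 2: 1224 + 4438 + 9220 = 14882

14882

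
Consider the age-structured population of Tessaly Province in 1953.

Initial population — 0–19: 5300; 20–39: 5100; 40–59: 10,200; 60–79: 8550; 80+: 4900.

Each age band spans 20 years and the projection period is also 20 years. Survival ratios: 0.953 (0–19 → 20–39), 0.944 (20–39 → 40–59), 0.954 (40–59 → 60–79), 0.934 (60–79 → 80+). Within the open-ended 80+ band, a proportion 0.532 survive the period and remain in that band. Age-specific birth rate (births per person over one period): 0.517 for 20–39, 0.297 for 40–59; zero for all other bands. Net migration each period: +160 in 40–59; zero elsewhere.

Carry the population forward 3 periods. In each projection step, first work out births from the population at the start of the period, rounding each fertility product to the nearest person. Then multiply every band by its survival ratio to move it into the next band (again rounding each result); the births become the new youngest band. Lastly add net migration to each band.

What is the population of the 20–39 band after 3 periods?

3896

Numbering the bands 1..5 from youngest to oldest:
After projecting period 1:
Births: 5100 × 0.517 = 2637 ; 10200 × 0.297 = 3029 ⇒ total 5666
Band 2: 5300 × 0.953 = 5051
Band 3: 5100 × 0.944 = 4814
Band 4: 10200 × 0.954 = 9731
Band 5: 8550 × 0.934 + 4900 × 0.532 = 7986 + 2607 = 10593
Net migration: Band 3 + 160 → 4974
End of period: [5666, 5051, 4974, 9731, 10593]
After projecting period 2:
Births: 5051 × 0.517 = 2611 ; 4974 × 0.297 = 1477 ⇒ total 4088
Band 2: 5666 × 0.953 = 5400
Band 3: 5051 × 0.944 = 4768
Band 4: 4974 × 0.954 = 4745
Band 5: 9731 × 0.934 + 10593 × 0.532 = 9089 + 5635 = 14724
Net migration: Band 3 + 160 → 4928
End of period: [4088, 5400, 4928, 4745, 14724]
After projecting period 3:
Births: 5400 × 0.517 = 2792 ; 4928 × 0.297 = 1464 ⇒ total 4256
Band 2: 4088 × 0.953 = 3896
Band 3: 5400 × 0.944 = 5098
Band 4: 4928 × 0.954 = 4701
Band 5: 4745 × 0.934 + 14724 × 0.532 = 4432 + 7833 = 12265
Net migration: Band 3 + 160 → 5258
End of period: [4256, 3896, 5258, 4701, 12265]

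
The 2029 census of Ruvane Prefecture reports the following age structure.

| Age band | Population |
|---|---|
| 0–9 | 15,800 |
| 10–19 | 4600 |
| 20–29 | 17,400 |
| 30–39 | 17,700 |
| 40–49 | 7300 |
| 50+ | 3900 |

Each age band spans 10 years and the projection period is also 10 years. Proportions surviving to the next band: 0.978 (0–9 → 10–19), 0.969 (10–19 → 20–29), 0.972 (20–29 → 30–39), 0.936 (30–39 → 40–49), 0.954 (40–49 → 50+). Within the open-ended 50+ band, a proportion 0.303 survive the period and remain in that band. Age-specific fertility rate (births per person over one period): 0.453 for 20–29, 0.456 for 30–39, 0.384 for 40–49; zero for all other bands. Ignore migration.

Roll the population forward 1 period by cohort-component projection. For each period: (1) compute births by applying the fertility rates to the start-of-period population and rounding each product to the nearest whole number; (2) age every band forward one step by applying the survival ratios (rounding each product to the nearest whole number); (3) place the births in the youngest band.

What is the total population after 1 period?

80291

[period 1]
Births: 17400 * 0.453 = 7882  |  17700 * 0.456 = 8071  |  7300 * 0.384 = 2803 — total 18756
10–19: 15800 * 0.978 = 15452
20–29: 4600 * 0.969 = 4457
30–39: 17400 * 0.972 = 16913
40–49: 17700 * 0.936 = 16567
50+: 7300 * 0.954 + 3900 * 0.303 = 6964 + 1182 = 8146
Population now: 0–9=18756, 10–19=15452, 20–29=4457, 30–39=16913, 40–49=16567, 50+=8146
Total after period 1: 18756 + 15452 + 4457 + 16913 + 16567 + 8146 = 80291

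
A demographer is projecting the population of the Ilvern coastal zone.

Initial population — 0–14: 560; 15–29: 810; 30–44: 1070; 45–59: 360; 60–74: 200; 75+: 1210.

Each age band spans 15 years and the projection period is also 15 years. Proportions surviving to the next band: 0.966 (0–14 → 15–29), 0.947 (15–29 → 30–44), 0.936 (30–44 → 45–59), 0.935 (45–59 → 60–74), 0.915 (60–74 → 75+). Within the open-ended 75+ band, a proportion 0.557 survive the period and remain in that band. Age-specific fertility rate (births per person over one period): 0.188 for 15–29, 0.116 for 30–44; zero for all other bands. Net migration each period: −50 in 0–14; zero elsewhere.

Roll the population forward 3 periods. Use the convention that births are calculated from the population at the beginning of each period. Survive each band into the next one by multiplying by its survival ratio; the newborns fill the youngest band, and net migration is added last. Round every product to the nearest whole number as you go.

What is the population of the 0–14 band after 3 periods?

50

(Bands numbered youngest = 1 to oldest = 6.)
Period 1.
Births: 810 × 0.188 = 152, 1070 × 0.116 = 124 → 276
Band 2: 560 × 0.966 = 541
Band 3: 810 × 0.947 = 767
Band 4: 1070 × 0.936 = 1002
Band 5: 360 × 0.935 = 337
Band 6: 200 × 0.915 + 1210 × 0.557 = 183 + 674 = 857
Net migration: Band 1 − 50 → 226
Population now: 0–14=226, 15–29=541, 30–44=767, 45–59=1002, 60–74=337, 75+=857
Period 2.
Births: 541 × 0.188 = 102, 767 × 0.116 = 89 → 191
Band 2: 226 × 0.966 = 218
Band 3: 541 × 0.947 = 512
Band 4: 767 × 0.936 = 718
Band 5: 1002 × 0.935 = 937
Band 6: 337 × 0.915 + 857 × 0.557 = 308 + 477 = 785
Net migration: Band 1 − 50 → 141
Population now: 0–14=141, 15–29=218, 30–44=512, 45–59=718, 60–74=937, 75+=785
Period 3.
Births: 218 × 0.188 = 41, 512 × 0.116 = 59 → 100
Band 2: 141 × 0.966 = 136
Band 3: 218 × 0.947 = 206
Band 4: 512 × 0.936 = 479
Band 5: 718 × 0.935 = 671
Band 6: 937 × 0.915 + 785 × 0.557 = 857 + 437 = 1294
Net migration: Band 1 − 50 → 50
Population now: 0–14=50, 15–29=136, 30–44=206, 45–59=479, 60–74=671, 75+=1294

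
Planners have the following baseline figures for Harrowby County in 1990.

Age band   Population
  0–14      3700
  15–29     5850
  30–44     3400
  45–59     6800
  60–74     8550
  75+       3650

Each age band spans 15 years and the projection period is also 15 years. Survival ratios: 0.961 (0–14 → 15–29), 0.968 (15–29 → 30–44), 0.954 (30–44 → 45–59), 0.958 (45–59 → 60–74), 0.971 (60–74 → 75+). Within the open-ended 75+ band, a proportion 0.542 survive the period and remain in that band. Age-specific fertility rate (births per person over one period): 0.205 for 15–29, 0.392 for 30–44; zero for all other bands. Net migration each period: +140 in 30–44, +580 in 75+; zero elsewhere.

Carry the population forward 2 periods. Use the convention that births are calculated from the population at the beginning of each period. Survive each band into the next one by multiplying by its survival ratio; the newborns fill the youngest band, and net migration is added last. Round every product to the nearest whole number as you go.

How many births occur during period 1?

2532

Let group 1 be 0–14 through group 6 = 75+.
Period 1:
Births: 5850 * 0.205 = 1199  |  3400 * 0.392 = 1333 — total 2532
Group 2: 3700 * 0.961 = 3556
Group 3: 5850 * 0.968 = 5663
Group 4: 3400 * 0.954 = 3244
Group 5: 6800 * 0.958 = 6514
Group 6: 8550 * 0.971 + 3650 * 0.542 = 8302 + 1978 = 10280
Net migration: Group 3 + 140 → 5803; Group 6 + 580 → 10860
→ [2532, 3556, 5803, 3244, 6514, 10860]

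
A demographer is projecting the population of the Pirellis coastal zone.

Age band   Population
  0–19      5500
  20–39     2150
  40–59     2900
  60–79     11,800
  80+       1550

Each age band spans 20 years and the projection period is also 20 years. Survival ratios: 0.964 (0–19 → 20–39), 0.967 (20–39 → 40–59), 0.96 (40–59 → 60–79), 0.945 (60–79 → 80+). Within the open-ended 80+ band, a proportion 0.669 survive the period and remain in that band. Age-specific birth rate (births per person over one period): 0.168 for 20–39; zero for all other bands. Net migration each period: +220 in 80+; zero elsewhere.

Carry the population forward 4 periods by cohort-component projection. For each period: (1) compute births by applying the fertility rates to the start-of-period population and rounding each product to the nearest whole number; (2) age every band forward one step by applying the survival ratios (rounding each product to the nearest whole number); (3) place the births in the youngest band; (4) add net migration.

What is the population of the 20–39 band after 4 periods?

Numbering the bands 1..5 from youngest to oldest:
Period 1:
Births: 2150 * 0.168 = 361
Band 2: 5500 * 0.964 = 5302
Band 3: 2150 * 0.967 = 2079
Band 4: 2900 * 0.96 = 2784
Band 5: 11800 * 0.945 + 1550 * 0.669 = 11151 + 1037 = 12188
Net migration: Band 5 + 220 → 12408
→ [361, 5302, 2079, 2784, 12408]
Period 2:
Births: 5302 * 0.168 = 891
Band 2: 361 * 0.964 = 348
Band 3: 5302 * 0.967 = 5127
Band 4: 2079 * 0.96 = 1996
Band 5: 2784 * 0.945 + 12408 * 0.669 = 2631 + 8301 = 10932
Net migration: Band 5 + 220 → 11152
→ [891, 348, 5127, 1996, 11152]
Period 3:
Births: 348 * 0.168 = 58
Band 2: 891 * 0.964 = 859
Band 3: 348 * 0.967 = 337
Band 4: 5127 * 0.96 = 4922
Band 5: 1996 * 0.945 + 11152 * 0.669 = 1886 + 7461 = 9347
Net migration: Band 5 + 220 → 9567
→ [58, 859, 337, 4922, 9567]
Period 4:
Births: 859 * 0.168 = 144
Band 2: 58 * 0.964 = 56
Band 3: 859 * 0.967 = 831
Band 4: 337 * 0.96 = 324
Band 5: 4922 * 0.945 + 9567 * 0.669 = 4651 + 6400 = 11051
Net migration: Band 5 + 220 → 11271
→ [144, 56, 831, 324, 11271]

56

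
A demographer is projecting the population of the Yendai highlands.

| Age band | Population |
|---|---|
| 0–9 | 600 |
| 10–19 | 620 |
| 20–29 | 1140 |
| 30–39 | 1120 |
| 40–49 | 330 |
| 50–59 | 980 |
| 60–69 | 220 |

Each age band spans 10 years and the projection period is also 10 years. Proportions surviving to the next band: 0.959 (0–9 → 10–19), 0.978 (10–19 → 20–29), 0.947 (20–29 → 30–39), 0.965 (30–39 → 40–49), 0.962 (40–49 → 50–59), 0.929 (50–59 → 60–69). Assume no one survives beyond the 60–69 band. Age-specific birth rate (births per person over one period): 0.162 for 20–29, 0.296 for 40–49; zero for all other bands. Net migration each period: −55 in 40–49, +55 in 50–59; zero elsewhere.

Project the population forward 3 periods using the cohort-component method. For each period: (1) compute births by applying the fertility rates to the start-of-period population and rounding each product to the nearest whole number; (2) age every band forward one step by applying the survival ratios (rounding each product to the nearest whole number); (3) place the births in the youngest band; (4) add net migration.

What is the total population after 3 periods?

(Bands numbered youngest = 1 to oldest = 7.)
Period 1:
Births: 1140 * 0.162 = 185 ; 330 * 0.296 = 98 → total 283
Band 2: 600 * 0.959 = 575
Band 3: 620 * 0.978 = 606
Band 4: 1140 * 0.947 = 1080
Band 5: 1120 * 0.965 = 1081
Band 6: 330 * 0.962 = 317
Band 7: 980 * 0.929 = 910
Net migration: Band 5 − 55 → 1026; Band 6 + 55 → 372
Population now: 0–9=283, 10–19=575, 20–29=606, 30–39=1080, 40–49=1026, 50–59=372, 60–69=910
Period 2:
Births: 606 * 0.162 = 98 ; 1026 * 0.296 = 304 → total 402
Band 2: 283 * 0.959 = 271
Band 3: 575 * 0.978 = 562
Band 4: 606 * 0.947 = 574
Band 5: 1080 * 0.965 = 1042
Band 6: 1026 * 0.962 = 987
Band 7: 372 * 0.929 = 346
Net migration: Band 5 − 55 → 987; Band 6 + 55 → 1042
Population now: 0–9=402, 10–19=271, 20–29=562, 30–39=574, 40–49=987, 50–59=1042, 60–69=346
Period 3:
Births: 562 * 0.162 = 91 ; 987 * 0.296 = 292 → total 383
Band 2: 402 * 0.959 = 386
Band 3: 271 * 0.978 = 265
Band 4: 562 * 0.947 = 532
Band 5: 574 * 0.965 = 554
Band 6: 987 * 0.962 = 949
Band 7: 1042 * 0.929 = 968
Net migration: Band 5 − 55 → 499; Band 6 + 55 → 1004
Population now: 0–9=383, 10–19=386, 20–29=265, 30–39=532, 40–49=499, 50–59=1004, 60–69=968
Total after period 3: 383 + 386 + 265 + 532 + 499 + 1004 + 968 = 4037

4037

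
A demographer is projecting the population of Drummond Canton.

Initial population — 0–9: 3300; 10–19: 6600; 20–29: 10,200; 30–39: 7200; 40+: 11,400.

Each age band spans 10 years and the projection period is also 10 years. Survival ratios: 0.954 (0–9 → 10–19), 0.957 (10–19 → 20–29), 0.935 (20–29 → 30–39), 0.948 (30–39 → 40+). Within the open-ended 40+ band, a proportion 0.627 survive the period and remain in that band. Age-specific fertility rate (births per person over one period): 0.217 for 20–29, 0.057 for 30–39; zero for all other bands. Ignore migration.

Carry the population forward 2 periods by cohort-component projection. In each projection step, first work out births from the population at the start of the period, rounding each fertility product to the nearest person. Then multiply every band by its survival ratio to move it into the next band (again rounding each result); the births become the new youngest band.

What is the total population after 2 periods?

31138

Call the groups 1 to 5, youngest first.
[period 1]
Births: 10200 × 0.217 = 2213, 7200 × 0.057 = 410 → 2623
Group 2: 3300 × 0.954 = 3148
Group 3: 6600 × 0.957 = 6316
Group 4: 10200 × 0.935 = 9537
Group 5: 7200 × 0.948 + 11400 × 0.627 = 6826 + 7148 = 13974
Giving 2623 / 3148 / 6316 / 9537 / 13974.
[period 2]
Births: 6316 × 0.217 = 1371, 9537 × 0.057 = 544 → 1915
Group 2: 2623 × 0.954 = 2502
Group 3: 3148 × 0.957 = 3013
Group 4: 6316 × 0.935 = 5905
Group 5: 9537 × 0.948 + 13974 × 0.627 = 9041 + 8762 = 17803
Giving 1915 / 2502 / 3013 / 5905 / 17803.
Total after period 2: 1915 + 2502 + 3013 + 5905 + 17803 = 31138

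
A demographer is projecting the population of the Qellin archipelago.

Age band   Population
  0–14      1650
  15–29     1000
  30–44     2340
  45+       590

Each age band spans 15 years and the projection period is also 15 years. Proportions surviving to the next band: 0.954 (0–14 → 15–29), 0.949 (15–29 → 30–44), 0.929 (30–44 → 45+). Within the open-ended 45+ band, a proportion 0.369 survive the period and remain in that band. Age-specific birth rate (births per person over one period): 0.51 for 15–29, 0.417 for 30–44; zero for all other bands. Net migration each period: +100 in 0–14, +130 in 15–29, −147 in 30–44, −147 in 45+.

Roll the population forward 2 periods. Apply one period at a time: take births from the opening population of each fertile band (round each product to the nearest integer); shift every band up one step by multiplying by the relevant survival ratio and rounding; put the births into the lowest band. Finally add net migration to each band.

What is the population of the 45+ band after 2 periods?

1426

Period 1.
Births: 1000 × 0.51 = 510  |  2340 × 0.417 = 976 — total 1486
15–29: 1650 × 0.954 = 1574
30–44: 1000 × 0.949 = 949
45+: 2340 × 0.929 + 590 × 0.369 = 2174 + 218 = 2392
Net migration: 0–14 + 100 → 1586; 15–29 + 130 → 1704; 30–44 − 147 → 802; 45+ − 147 → 2245
End of period: [1586, 1704, 802, 2245]
Period 2.
Births: 1704 × 0.51 = 869  |  802 × 0.417 = 334 — total 1203
15–29: 1586 × 0.954 = 1513
30–44: 1704 × 0.949 = 1617
45+: 802 × 0.929 + 2245 × 0.369 = 745 + 828 = 1573
Net migration: 0–14 + 100 → 1303; 15–29 + 130 → 1643; 30–44 − 147 → 1470; 45+ − 147 → 1426
End of period: [1303, 1643, 1470, 1426]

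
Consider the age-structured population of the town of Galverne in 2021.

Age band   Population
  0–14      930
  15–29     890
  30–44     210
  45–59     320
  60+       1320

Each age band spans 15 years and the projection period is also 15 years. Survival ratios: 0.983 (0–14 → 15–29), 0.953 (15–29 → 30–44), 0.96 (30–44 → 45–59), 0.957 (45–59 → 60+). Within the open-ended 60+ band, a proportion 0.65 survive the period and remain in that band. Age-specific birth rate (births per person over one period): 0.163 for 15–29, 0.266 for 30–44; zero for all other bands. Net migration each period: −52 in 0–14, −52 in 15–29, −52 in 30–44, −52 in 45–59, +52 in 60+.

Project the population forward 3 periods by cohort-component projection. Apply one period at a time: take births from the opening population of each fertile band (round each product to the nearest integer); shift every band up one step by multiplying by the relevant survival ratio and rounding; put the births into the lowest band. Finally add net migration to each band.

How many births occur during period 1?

201

— Period 1 —
Births: 890 * 0.163 = 145 ; 210 * 0.266 = 56 — total 201
15–29: 930 * 0.983 = 914
30–44: 890 * 0.953 = 848
45–59: 210 * 0.96 = 202
60+: 320 * 0.957 + 1320 * 0.65 = 306 + 858 = 1164
Net migration: 0–14 − 52 → 149; 15–29 − 52 → 862; 30–44 − 52 → 796; 45–59 − 52 → 150; 60+ + 52 → 1216
End of period: [149, 862, 796, 150, 1216]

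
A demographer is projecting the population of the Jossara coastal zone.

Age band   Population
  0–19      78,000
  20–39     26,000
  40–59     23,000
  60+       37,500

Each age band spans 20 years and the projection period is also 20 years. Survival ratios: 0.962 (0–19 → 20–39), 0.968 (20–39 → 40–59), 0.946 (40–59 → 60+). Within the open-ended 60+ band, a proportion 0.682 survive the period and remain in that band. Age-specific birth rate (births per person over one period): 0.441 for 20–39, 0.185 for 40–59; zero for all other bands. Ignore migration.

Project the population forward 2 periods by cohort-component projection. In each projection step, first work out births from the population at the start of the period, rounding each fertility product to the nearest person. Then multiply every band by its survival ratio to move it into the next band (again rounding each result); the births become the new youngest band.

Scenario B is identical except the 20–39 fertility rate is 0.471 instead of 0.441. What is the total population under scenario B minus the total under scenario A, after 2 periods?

3001

Period 1.
Births: 26000 * 0.441 = 11466, 23000 * 0.185 = 4255 — total 15721
20–39: 78000 * 0.962 = 75036
40–59: 26000 * 0.968 = 25168
60+: 23000 * 0.946 + 37500 * 0.682 = 21758 + 25575 = 47333
Giving 15721 / 75036 / 25168 / 47333.
Period 2.
Births: 75036 * 0.441 = 33091, 25168 * 0.185 = 4656 — total 37747
20–39: 15721 * 0.962 = 15124
40–59: 75036 * 0.968 = 72635
60+: 25168 * 0.946 + 47333 * 0.682 = 23809 + 32281 = 56090
Giving 37747 / 15124 / 72635 / 56090.
Scenario A total after 2 periods: 181596
Scenario B projection —
Period 1.
Births: 26000 * 0.471 = 12246, 23000 * 0.185 = 4255 — total 16501
20–39: 78000 * 0.962 = 75036
40–59: 26000 * 0.968 = 25168
60+: 23000 * 0.946 + 37500 * 0.682 = 21758 + 25575 = 47333
Giving 16501 / 75036 / 25168 / 47333.
Period 2.
Births: 75036 * 0.471 = 35342, 25168 * 0.185 = 4656 — total 39998
20–39: 16501 * 0.962 = 15874
40–59: 75036 * 0.968 = 72635
60+: 25168 * 0.946 + 47333 * 0.682 = 23809 + 32281 = 56090
Giving 39998 / 15874 / 72635 / 56090.
Scenario B total after 2 periods: 184597
Difference B − A = 184597 − 181596 = 3001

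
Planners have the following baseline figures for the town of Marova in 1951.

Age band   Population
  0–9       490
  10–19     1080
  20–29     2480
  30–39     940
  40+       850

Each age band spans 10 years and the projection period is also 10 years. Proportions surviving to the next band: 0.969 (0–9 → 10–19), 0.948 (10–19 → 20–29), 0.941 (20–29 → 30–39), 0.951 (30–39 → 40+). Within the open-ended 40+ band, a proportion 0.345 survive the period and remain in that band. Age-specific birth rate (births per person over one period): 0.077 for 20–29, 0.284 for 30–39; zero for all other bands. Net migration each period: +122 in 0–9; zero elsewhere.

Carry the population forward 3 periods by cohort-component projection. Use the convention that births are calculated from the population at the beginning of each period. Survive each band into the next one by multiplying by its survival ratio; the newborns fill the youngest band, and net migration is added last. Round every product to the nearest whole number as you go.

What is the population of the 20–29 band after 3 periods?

533

Call the bands 1 to 5, youngest first.
Period 1.
Births: 2480 × 0.077 = 191 ; 940 × 0.284 = 267 — total 458
Band 2: 490 × 0.969 = 475
Band 3: 1080 × 0.948 = 1024
Band 4: 2480 × 0.941 = 2334
Band 5: 940 × 0.951 + 850 × 0.345 = 894 + 293 = 1187
Net migration: Band 1 + 122 → 580
End of period: [580, 475, 1024, 2334, 1187]
Period 2.
Births: 1024 × 0.077 = 79 ; 2334 × 0.284 = 663 — total 742
Band 2: 580 × 0.969 = 562
Band 3: 475 × 0.948 = 450
Band 4: 1024 × 0.941 = 964
Band 5: 2334 × 0.951 + 1187 × 0.345 = 2220 + 410 = 2630
Net migration: Band 1 + 122 → 864
End of period: [864, 562, 450, 964, 2630]
Period 3.
Births: 450 × 0.077 = 35 ; 964 × 0.284 = 274 — total 309
Band 2: 864 × 0.969 = 837
Band 3: 562 × 0.948 = 533
Band 4: 450 × 0.941 = 423
Band 5: 964 × 0.951 + 2630 × 0.345 = 917 + 907 = 1824
Net migration: Band 1 + 122 → 431
End of period: [431, 837, 533, 423, 1824]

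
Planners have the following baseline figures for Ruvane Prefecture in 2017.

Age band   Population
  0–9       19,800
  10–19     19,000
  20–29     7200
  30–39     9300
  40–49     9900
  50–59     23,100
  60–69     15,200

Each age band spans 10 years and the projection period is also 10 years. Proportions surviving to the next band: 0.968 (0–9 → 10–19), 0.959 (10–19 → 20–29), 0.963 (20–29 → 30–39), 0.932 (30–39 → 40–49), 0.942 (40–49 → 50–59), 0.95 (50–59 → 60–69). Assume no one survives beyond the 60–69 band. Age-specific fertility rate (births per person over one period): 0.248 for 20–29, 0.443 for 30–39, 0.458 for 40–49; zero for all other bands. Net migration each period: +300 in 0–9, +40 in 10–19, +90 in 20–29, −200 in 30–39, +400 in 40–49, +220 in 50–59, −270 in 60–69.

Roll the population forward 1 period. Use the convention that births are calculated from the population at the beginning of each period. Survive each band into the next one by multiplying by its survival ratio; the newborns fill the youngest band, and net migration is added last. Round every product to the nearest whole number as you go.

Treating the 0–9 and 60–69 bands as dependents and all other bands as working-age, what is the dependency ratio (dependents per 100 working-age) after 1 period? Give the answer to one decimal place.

Period 1:
Births: 7200 × 0.248 = 1786, 9300 × 0.443 = 4120, 9900 × 0.458 = 4534 → 10440
10–19: 19800 × 0.968 = 19166
20–29: 19000 × 0.959 = 18221
30–39: 7200 × 0.963 = 6934
40–49: 9300 × 0.932 = 8668
50–59: 9900 × 0.942 = 9326
60–69: 23100 × 0.95 = 21945
Net migration: 0–9 + 300 → 10740; 10–19 + 40 → 19206; 20–29 + 90 → 18311; 30–39 − 200 → 6734; 40–49 + 400 → 9068; 50–59 + 220 → 9546; 60–69 − 270 → 21675
Giving 10740 / 19206 / 18311 / 6734 / 9068 / 9546 / 21675.
Dependents (band 0–9 + band 60–69) = 10740 + 21675 = 32415; working-age = 62865; ratio = 32415/62865 × 100 = 51.6

51.6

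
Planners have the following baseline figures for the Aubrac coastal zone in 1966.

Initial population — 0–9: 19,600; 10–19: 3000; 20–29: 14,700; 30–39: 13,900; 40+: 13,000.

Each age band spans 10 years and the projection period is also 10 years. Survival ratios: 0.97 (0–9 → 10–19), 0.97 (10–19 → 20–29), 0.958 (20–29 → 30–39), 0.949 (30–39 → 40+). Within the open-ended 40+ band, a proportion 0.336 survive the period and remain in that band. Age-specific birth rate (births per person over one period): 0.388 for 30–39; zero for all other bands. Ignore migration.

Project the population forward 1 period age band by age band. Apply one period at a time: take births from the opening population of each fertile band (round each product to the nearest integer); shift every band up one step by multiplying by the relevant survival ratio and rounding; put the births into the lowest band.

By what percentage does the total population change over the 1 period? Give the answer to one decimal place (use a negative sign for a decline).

Let group 1 be 0–9 through group 5 = 40+.
— Period 1 —
Births: 13900 × 0.388 = 5393
Group 2: 19600 × 0.97 = 19012
Group 3: 3000 × 0.97 = 2910
Group 4: 14700 × 0.958 = 14083
Group 5: 13900 × 0.949 + 13000 × 0.336 = 13191 + 4368 = 17559
Population now: 0–9=5393, 10–19=19012, 20–29=2910, 30–39=14083, 40+=17559
Total: 64200 → 58957; change = -5243; percentage change = -8.2%

-8.2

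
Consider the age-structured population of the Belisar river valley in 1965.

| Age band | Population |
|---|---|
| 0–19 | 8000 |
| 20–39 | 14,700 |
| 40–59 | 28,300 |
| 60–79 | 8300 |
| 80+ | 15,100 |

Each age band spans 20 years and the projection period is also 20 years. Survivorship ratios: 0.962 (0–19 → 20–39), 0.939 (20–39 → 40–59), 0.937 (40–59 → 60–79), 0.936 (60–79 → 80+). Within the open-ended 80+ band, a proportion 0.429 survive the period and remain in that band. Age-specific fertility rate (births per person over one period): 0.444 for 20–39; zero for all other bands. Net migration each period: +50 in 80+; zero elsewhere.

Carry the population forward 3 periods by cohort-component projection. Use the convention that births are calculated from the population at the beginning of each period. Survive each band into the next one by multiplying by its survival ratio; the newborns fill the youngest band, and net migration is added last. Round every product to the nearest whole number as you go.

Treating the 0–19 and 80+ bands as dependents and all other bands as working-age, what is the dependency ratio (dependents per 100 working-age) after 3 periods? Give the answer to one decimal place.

[period 1]
Births: 14700 * 0.444 = 6527
20–39: 8000 * 0.962 = 7696
40–59: 14700 * 0.939 = 13803
60–79: 28300 * 0.937 = 26517
80+: 8300 * 0.936 + 15100 * 0.429 = 7769 + 6478 = 14247
Net migration: 80+ + 50 → 14297
Giving 6527 / 7696 / 13803 / 26517 / 14297.
[period 2]
Births: 7696 * 0.444 = 3417
20–39: 6527 * 0.962 = 6279
40–59: 7696 * 0.939 = 7227
60–79: 13803 * 0.937 = 12933
80+: 26517 * 0.936 + 14297 * 0.429 = 24820 + 6133 = 30953
Net migration: 80+ + 50 → 31003
Giving 3417 / 6279 / 7227 / 12933 / 31003.
[period 3]
Births: 6279 * 0.444 = 2788
20–39: 3417 * 0.962 = 3287
40–59: 6279 * 0.939 = 5896
60–79: 7227 * 0.937 = 6772
80+: 12933 * 0.936 + 31003 * 0.429 = 12105 + 13300 = 25405
Net migration: 80+ + 50 → 25455
Giving 2788 / 3287 / 5896 / 6772 / 25455.
Dependents (band 0–19 + band 80+) = 2788 + 25455 = 28243; working-age = 15955; ratio = 28243/15955 × 100 = 177.0

177.0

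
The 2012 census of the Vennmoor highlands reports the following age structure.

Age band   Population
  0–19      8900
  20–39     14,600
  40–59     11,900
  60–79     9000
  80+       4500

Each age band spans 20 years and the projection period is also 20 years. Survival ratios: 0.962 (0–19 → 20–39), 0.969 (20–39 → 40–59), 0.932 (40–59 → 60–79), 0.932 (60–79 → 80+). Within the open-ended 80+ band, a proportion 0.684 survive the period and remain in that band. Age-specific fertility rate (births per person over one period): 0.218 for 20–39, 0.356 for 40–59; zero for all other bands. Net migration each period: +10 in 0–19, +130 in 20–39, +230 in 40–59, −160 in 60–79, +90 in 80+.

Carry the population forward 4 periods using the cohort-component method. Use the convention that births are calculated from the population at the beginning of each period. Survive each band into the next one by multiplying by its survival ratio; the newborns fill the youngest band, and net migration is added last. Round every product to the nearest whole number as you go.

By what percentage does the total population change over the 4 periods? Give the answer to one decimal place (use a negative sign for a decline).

-4.4

(Groups numbered youngest = 1 to oldest = 5.)
[period 1]
Births: 14600 * 0.218 = 3183  |  11900 * 0.356 = 4236 → 7419
Group 2: 8900 * 0.962 = 8562
Group 3: 14600 * 0.969 = 14147
Group 4: 11900 * 0.932 = 11091
Group 5: 9000 * 0.932 + 4500 * 0.684 = 8388 + 3078 = 11466
Net migration: Group 1 + 10 → 7429; Group 2 + 130 → 8692; Group 3 + 230 → 14377; Group 4 − 160 → 10931; Group 5 + 90 → 11556
Giving 7429 / 8692 / 14377 / 10931 / 11556.
[period 2]
Births: 8692 * 0.218 = 1895  |  14377 * 0.356 = 5118 → 7013
Group 2: 7429 * 0.962 = 7147
Group 3: 8692 * 0.969 = 8423
Group 4: 14377 * 0.932 = 13399
Group 5: 10931 * 0.932 + 11556 * 0.684 = 10188 + 7904 = 18092
Net migration: Group 1 + 10 → 7023; Group 2 + 130 → 7277; Group 3 + 230 → 8653; Group 4 − 160 → 13239; Group 5 + 90 → 18182
Giving 7023 / 7277 / 8653 / 13239 / 18182.
[period 3]
Births: 7277 * 0.218 = 1586  |  8653 * 0.356 = 3080 → 4666
Group 2: 7023 * 0.962 = 6756
Group 3: 7277 * 0.969 = 7051
Group 4: 8653 * 0.932 = 8065
Group 5: 13239 * 0.932 + 18182 * 0.684 = 12339 + 12436 = 24775
Net migration: Group 1 + 10 → 4676; Group 2 + 130 → 6886; Group 3 + 230 → 7281; Group 4 − 160 → 7905; Group 5 + 90 → 24865
Giving 4676 / 6886 / 7281 / 7905 / 24865.
[period 4]
Births: 6886 * 0.218 = 1501  |  7281 * 0.356 = 2592 → 4093
Group 2: 4676 * 0.962 = 4498
Group 3: 6886 * 0.969 = 6673
Group 4: 7281 * 0.932 = 6786
Group 5: 7905 * 0.932 + 24865 * 0.684 = 7367 + 17008 = 24375
Net migration: Group 1 + 10 → 4103; Group 2 + 130 → 4628; Group 3 + 230 → 6903; Group 4 − 160 → 6626; Group 5 + 90 → 24465
Giving 4103 / 4628 / 6903 / 6626 / 24465.
Total: 48900 → 46725; change = -2175; percentage change = -4.4%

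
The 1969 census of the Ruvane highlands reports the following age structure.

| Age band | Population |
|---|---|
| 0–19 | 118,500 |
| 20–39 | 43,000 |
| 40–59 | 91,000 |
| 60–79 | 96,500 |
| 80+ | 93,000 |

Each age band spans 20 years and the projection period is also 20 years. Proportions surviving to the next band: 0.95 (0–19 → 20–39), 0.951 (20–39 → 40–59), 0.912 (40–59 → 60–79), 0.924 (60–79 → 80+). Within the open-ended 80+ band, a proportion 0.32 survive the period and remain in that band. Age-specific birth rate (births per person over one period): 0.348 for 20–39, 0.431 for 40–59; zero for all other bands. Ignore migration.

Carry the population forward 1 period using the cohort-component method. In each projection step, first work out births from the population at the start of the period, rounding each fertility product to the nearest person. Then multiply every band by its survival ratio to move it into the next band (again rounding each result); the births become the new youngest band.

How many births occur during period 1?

Call the groups 1 to 5, youngest first.
After projecting period 1:
Births: 43000 * 0.348 = 14964, 91000 * 0.431 = 39221 — total 54185
Group 2: 118500 * 0.95 = 112575
Group 3: 43000 * 0.951 = 40893
Group 4: 91000 * 0.912 = 82992
Group 5: 96500 * 0.924 + 93000 * 0.32 = 89166 + 29760 = 118926
Population now: 0–19=54185, 20–39=112575, 40–59=40893, 60–79=82992, 80+=118926

54185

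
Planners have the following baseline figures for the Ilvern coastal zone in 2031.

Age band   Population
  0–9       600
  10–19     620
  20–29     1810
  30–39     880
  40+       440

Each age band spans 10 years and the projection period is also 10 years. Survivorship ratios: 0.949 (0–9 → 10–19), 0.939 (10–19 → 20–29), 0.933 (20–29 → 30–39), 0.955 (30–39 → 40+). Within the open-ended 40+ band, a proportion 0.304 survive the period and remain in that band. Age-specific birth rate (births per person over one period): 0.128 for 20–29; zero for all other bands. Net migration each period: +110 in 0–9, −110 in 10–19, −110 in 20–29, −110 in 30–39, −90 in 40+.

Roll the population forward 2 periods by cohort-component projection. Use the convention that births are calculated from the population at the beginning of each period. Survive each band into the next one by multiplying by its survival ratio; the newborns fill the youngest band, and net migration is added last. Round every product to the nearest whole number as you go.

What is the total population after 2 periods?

2723

Call the groups 1 to 5, youngest first.
Period 1.
Births: 1810 × 0.128 = 232
Group 2: 600 × 0.949 = 569
Group 3: 620 × 0.939 = 582
Group 4: 1810 × 0.933 = 1689
Group 5: 880 × 0.955 + 440 × 0.304 = 840 + 134 = 974
Net migration: Group 1 + 110 → 342; Group 2 − 110 → 459; Group 3 − 110 → 472; Group 4 − 110 → 1579; Group 5 − 90 → 884
Giving 342 / 459 / 472 / 1579 / 884.
Period 2.
Births: 472 × 0.128 = 60
Group 2: 342 × 0.949 = 325
Group 3: 459 × 0.939 = 431
Group 4: 472 × 0.933 = 440
Group 5: 1579 × 0.955 + 884 × 0.304 = 1508 + 269 = 1777
Net migration: Group 1 + 110 → 170; Group 2 − 110 → 215; Group 3 − 110 → 321; Group 4 − 110 → 330; Group 5 − 90 → 1687
Giving 170 / 215 / 321 / 330 / 1687.
Total after period 2: 170 + 215 + 321 + 330 + 1687 = 2723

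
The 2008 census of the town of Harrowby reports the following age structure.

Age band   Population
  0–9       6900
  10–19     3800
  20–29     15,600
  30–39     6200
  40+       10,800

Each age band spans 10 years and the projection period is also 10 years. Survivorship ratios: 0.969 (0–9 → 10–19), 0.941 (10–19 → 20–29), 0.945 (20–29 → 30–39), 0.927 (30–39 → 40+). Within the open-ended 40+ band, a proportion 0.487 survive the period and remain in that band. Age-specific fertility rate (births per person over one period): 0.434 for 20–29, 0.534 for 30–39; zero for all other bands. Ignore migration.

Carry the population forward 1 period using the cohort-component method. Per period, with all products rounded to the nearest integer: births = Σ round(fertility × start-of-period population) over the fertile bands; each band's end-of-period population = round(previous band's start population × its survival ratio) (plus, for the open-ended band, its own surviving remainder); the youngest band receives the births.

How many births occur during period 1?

10081

Call the bands 1 to 5, youngest first.
After projecting period 1:
Births: 15600 × 0.434 = 6770 ; 6200 × 0.534 = 3311 ⇒ total 10081
Band 2: 6900 × 0.969 = 6686
Band 3: 3800 × 0.941 = 3576
Band 4: 15600 × 0.945 = 14742
Band 5: 6200 × 0.927 + 10800 × 0.487 = 5747 + 5260 = 11007
Population now: 0–9=10081, 10–19=6686, 20–29=3576, 30–39=14742, 40+=11007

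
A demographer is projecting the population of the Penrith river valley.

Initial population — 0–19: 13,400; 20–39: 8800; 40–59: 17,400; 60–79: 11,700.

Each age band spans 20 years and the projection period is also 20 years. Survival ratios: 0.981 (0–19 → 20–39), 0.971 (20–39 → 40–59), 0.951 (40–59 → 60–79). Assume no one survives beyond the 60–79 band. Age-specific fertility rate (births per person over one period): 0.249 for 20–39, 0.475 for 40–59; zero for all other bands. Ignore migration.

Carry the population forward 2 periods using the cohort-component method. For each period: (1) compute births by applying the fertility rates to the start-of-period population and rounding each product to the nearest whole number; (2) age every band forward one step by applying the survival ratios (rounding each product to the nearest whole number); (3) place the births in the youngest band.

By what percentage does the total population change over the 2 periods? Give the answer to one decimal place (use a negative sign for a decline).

-25.0

Numbering the bands 1..4 from youngest to oldest:
After projecting period 1:
Births: 8800 × 0.249 = 2191  |  17400 × 0.475 = 8265 — total 10456
Band 2: 13400 × 0.981 = 13145
Band 3: 8800 × 0.971 = 8545
Band 4: 17400 × 0.951 = 16547
Giving 10456 / 13145 / 8545 / 16547.
After projecting period 2:
Births: 13145 × 0.249 = 3273  |  8545 × 0.475 = 4059 — total 7332
Band 2: 10456 × 0.981 = 10257
Band 3: 13145 × 0.971 = 12764
Band 4: 8545 × 0.951 = 8126
Giving 7332 / 10257 / 12764 / 8126.
Total: 51300 → 38479; change = -12821; percentage change = -25.0%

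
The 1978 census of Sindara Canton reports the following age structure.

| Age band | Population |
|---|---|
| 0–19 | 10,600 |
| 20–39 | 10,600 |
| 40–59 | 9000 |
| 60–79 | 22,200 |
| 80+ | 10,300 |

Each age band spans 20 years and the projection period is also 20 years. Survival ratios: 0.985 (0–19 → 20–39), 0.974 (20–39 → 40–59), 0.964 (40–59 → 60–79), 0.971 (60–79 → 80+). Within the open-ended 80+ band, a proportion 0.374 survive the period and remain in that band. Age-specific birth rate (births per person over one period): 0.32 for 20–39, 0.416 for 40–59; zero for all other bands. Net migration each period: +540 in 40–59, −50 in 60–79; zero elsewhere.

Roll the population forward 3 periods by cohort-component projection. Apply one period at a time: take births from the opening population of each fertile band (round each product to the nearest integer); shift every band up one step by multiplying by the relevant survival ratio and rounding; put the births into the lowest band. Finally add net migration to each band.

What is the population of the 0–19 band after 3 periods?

Period 1.
Births: 10600 × 0.32 = 3392  |  9000 × 0.416 = 3744 — total 7136
20–39: 10600 × 0.985 = 10441
40–59: 10600 × 0.974 = 10324
60–79: 9000 × 0.964 = 8676
80+: 22200 × 0.971 + 10300 × 0.374 = 21556 + 3852 = 25408
Net migration: 40–59 + 540 → 10864; 60–79 − 50 → 8626
Population now: 0–19=7136, 20–39=10441, 40–59=10864, 60–79=8626, 80+=25408
Period 2.
Births: 10441 × 0.32 = 3341  |  10864 × 0.416 = 4519 — total 7860
20–39: 7136 × 0.985 = 7029
40–59: 10441 × 0.974 = 10170
60–79: 10864 × 0.964 = 10473
80+: 8626 × 0.971 + 25408 × 0.374 = 8376 + 9503 = 17879
Net migration: 40–59 + 540 → 10710; 60–79 − 50 → 10423
Population now: 0–19=7860, 20–39=7029, 40–59=10710, 60–79=10423, 80+=17879
Period 3.
Births: 7029 × 0.32 = 2249  |  10710 × 0.416 = 4455 — total 6704
20–39: 7860 × 0.985 = 7742
40–59: 7029 × 0.974 = 6846
60–79: 10710 × 0.964 = 10324
80+: 10423 × 0.971 + 17879 × 0.374 = 10121 + 6687 = 16808
Net migration: 40–59 + 540 → 7386; 60–79 − 50 → 10274
Population now: 0–19=6704, 20–39=7742, 40–59=7386, 60–79=10274, 80+=16808

6704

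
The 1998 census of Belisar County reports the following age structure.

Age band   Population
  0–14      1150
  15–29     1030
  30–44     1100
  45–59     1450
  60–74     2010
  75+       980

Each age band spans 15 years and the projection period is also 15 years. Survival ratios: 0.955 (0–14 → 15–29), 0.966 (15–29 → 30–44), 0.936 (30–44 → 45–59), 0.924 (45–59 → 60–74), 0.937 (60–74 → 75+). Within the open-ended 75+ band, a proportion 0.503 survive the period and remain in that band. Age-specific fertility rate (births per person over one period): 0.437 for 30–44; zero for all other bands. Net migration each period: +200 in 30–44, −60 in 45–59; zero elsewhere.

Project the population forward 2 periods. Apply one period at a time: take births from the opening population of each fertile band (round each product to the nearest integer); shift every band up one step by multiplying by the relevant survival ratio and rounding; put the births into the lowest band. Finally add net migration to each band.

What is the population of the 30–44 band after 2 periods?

Call the bands 1 to 6, youngest first.
Period 1:
Births: 1100 × 0.437 = 481
Band 2: 1150 × 0.955 = 1098
Band 3: 1030 × 0.966 = 995
Band 4: 1100 × 0.936 = 1030
Band 5: 1450 × 0.924 = 1340
Band 6: 2010 × 0.937 + 980 × 0.503 = 1883 + 493 = 2376
Net migration: Band 3 + 200 → 1195; Band 4 − 60 → 970
→ [481, 1098, 1195, 970, 1340, 2376]
Period 2:
Births: 1195 × 0.437 = 522
Band 2: 481 × 0.955 = 459
Band 3: 1098 × 0.966 = 1061
Band 4: 1195 × 0.936 = 1119
Band 5: 970 × 0.924 = 896
Band 6: 1340 × 0.937 + 2376 × 0.503 = 1256 + 1195 = 2451
Net migration: Band 3 + 200 → 1261; Band 4 − 60 → 1059
→ [522, 459, 1261, 1059, 896, 2451]

1261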